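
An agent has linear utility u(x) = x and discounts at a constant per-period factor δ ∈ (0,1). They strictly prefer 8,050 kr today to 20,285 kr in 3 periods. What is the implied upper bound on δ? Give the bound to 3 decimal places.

δ < 0.735

The preference means 8050 > δ^3·20285.
Dividing by 20285: δ^3 < 0.39684. Both sides are positive, so the cube root keeps the direction.
δ < (8050/20285)^(1/3) ≈ 0.735.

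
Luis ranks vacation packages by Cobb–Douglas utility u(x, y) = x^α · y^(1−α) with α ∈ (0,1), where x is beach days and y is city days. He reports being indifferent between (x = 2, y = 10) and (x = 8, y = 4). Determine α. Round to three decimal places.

Indifference: 2^α · 10^(1−α) = 8^α · 4^(1−α).
Taking logs: α·ln 2 + (1−α)·ln 10 = α·ln 8 + (1−α)·ln 4, i.e. α·-1.386294 = (1−α)·-0.916291.
So α/(1−α) = (-0.916291)/(-1.386294) = 0.660964, and α = 0.660964/1.660964 ≈ 0.398.

α ≈ 0.398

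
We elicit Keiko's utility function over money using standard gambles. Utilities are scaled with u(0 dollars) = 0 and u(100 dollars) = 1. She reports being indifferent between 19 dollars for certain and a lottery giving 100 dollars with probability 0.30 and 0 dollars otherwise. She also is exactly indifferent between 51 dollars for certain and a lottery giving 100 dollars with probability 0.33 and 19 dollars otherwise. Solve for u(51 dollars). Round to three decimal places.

First, u(19 dollars) = 0.30·u(100 dollars) + 0.70·u(0 dollars) = 0.30.
Chaining: u(51 dollars) = 0.33·1.00 + 0.67·0.30 = 0.5310.

0.531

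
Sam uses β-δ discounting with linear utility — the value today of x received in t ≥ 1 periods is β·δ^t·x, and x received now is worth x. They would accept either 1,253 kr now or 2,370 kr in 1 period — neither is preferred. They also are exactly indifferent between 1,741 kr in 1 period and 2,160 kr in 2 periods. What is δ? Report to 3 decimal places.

δ ≈ 0.806

From the later pair, β·δ^1·1741 = β·δ^2·2160; dividing through, δ = 1741/2160 = 0.80602.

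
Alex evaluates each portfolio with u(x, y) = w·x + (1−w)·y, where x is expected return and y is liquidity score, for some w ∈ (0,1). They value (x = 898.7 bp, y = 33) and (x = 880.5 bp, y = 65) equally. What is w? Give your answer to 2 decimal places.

Equating utilities: w·898.7 + (1−w)·33 = w·880.5 + (1−w)·65.
w·(898.7−880.5) = (1−w)·(65−33), i.e. w·18.2 = (1−w)·32.
The marginal rate of substitution is 32/18.2, so w = 32/(18.2+32) = 0.64.

w = 0.64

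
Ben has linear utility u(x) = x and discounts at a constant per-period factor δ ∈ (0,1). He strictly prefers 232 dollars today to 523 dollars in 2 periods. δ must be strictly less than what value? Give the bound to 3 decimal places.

δ < 0.666

Comparing present values: 232 > δ^2·523.
Dividing by 523: δ^2 < 0.44359. Both sides are positive, so the square root keeps the direction.
δ < (232/523)^(1/2) ≈ 0.666.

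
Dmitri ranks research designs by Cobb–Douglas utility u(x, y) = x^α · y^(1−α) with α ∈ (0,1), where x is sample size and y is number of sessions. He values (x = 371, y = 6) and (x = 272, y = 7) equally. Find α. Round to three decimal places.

α ≈ 0.332

The Cobb–Douglas utilities coincide, so 371^α·6^(1−α) = 272^α·7^(1−α).
Rearrange to (371/272)^α = (7/6)^(1−α) and take logs: α·0.310400 = (1−α)·0.154151.
Thus α·(0.464551) = 0.154151, so α = 0.154151/0.464551 ≈ 0.332.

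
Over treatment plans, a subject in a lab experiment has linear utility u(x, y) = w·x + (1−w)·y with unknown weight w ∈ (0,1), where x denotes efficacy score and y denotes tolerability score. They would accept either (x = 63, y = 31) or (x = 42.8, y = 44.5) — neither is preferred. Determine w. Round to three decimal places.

u(63,31) = u(42.8,44.5) means w·63 + (1−w)·31 = w·42.8 + (1−w)·44.5.
w·(63−42.8) = (1−w)·(44.5−31), i.e. w·20.2 = (1−w)·13.5.
Hence w = 13.5/(20.2+13.5) = 13.5/33.7 = 0.401.

w = 0.401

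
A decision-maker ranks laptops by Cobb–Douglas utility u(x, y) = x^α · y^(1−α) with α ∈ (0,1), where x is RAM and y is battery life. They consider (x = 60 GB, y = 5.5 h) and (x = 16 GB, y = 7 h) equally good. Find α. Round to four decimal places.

Set the two utilities equal: 60^α·5.5^(1−α) = 16^α·7^(1−α).
Rearrange to (60/16)^α = (7/5.5)^(1−α) and take logs: α·1.3217558 = (1−α)·0.2411621.
So α/(1−α) = (0.2411621)/(1.3217558) = 0.1824559, and α = 0.1824559/1.1824559 ≈ 0.1543.

α ≈ 0.1543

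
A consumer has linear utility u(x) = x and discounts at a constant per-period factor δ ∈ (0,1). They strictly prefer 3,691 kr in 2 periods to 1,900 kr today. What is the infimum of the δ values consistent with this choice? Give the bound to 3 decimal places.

δ > 0.717

Under u(x) = x this choice says 1900 < δ^2·3691.
So δ^2 > 1900/3691 = 0.51477; taking the square root of both positive sides preserves the inequality.
δ > 0.51477^(1/2) = 0.717.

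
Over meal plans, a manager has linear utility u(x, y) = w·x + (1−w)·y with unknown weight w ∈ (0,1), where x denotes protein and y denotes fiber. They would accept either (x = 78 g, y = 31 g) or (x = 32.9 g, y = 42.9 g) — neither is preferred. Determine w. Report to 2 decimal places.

w = 0.21

Indifference: w·78 + (1−w)·31 = w·32.9 + (1−w)·42.9.
Rearranging, 45.1·w − 11.9·(1−w) = 0.
So w/(1−w) = 11.9/45.1 = 0.2639, giving w = 11.9/(45.1+11.9) = 0.21.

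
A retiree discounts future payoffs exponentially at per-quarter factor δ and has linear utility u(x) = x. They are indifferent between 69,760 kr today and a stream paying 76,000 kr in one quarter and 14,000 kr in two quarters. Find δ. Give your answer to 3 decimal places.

Present value of the stream is 76000·δ + 14000·δ². Indifference gives 76000δ + 14000δ² = 69760.
So 14000δ² + 76000δ − 69760 = 0.
δ = (−76000 + √(76000² + 4·14000·69760)) / (2·14000) = (−76000 + √9682560000.00) / 28000 ≈ 0.800.

δ ≈ 0.800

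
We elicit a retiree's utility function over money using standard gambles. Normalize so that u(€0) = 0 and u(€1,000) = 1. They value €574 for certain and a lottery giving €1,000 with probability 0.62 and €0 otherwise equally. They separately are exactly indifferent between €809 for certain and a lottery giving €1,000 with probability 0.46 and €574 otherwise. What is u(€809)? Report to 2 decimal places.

First, u(€574) = 0.62·u(€1,000) + 0.38·u(€0) = 0.62.
Then u(€809) = 0.46·u(€1,000) + 0.54·u(€574) = 0.46·1.00 + 0.54·0.62 = 0.7948.

0.79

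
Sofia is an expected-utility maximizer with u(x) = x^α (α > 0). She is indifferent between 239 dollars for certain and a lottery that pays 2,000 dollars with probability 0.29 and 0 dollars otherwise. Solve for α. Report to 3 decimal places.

The lottery's expected utility is 0.29·u(2000) + 0.71·u(0) = 0.29·2000^α (since u(0) = 0 for α > 0).
Setting u(239) equal to that: 239^α = 0.29·2000^α ⇒ (239/2000)^α = 0.29.
α = ln(0.29) / ln(239/2000) = -1.237874/-2.124439 ≈ 0.583.

α ≈ 0.583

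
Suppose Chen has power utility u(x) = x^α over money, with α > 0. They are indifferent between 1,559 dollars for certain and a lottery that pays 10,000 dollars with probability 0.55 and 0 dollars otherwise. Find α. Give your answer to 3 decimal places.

Since u(0) = 0, the lottery's EU is 0.55·10000^α.
Equating: 1559^α = 0.55·10000^α, i.e. 0.1559^α = 0.55.
Taking logs: α·ln(1559/10000) = ln(0.55), so α = -0.597837 / -1.858541 ≈ 0.322.

α ≈ 0.322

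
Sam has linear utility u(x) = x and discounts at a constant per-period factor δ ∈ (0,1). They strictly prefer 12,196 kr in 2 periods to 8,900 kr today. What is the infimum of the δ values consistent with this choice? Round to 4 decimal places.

δ > 0.8543

Under u(x) = x this choice says 8900 < δ^2·12196.
Dividing by 12196: δ^2 > 0.72975. Both sides are positive, so the square root keeps the direction.
δ > (8900/12196)^(1/2) ≈ 0.8543.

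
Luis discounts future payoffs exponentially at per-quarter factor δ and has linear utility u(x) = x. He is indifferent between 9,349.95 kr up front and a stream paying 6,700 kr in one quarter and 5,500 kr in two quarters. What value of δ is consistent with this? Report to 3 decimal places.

Present value of the stream is 6700·δ + 5500·δ². Indifference gives 6700δ + 5500δ² = 9349.95.
So 5500δ² + 6700δ − 9349.95 = 0.
By the quadratic formula (taking the positive root), δ = (−6700 + √250588900.00) / 11000 ≈ 0.830.

δ ≈ 0.830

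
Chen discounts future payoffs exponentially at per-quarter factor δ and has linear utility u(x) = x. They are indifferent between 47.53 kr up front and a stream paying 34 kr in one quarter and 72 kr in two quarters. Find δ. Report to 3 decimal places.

δ ≈ 0.610

Equating present values: 47.53 = 34δ + 72δ².
That is, 72δ² + 34δ − 47.53 = 0, a quadratic in δ.
The positive root is δ = [−34 + √(34² + 4·72·47.53)] / (2·72) = (−34 + 121.839)/144 ≈ 0.610.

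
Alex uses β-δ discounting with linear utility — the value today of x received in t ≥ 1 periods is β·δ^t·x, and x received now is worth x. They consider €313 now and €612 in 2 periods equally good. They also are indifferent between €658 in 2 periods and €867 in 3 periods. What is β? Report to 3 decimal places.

Both payoffs in the second observation are in the future, so β drops out: δ^2·658 = δ^3·867 ⇒ δ = 658/867 = 0.75894.
Now use the now-vs-future pair: 313 = β·δ^2·612 gives β = 313/(0.57599·612) ≈ 0.888.

β ≈ 0.888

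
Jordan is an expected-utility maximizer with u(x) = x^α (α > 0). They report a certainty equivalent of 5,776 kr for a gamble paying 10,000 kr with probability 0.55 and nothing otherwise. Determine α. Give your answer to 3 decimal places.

EU(lottery) = 0.55·10000^α + 0.45·0 = 0.55·10000^α.
Equating: 5776^α = 0.55·10000^α, i.e. 0.5776^α = 0.55.
Taking logs: α·ln(5776/10000) = ln(0.55), so α = -0.597837 / -0.548874 ≈ 1.089.

α ≈ 1.089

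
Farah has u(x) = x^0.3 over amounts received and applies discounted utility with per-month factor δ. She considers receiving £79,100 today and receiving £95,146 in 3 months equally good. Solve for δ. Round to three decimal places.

δ ≈ 0.982

Equating discounted utilities: u(79100) = δ^3·u(95146) ⇒ δ^3 = u(79100)/u(95146).
With u(x) = x^0.3: δ^3 = 79100^0.3/95146^0.3 = (79100/95146)^0.3 = 0.94610.
Taking the cube root: δ = 0.94610^(1/3) ≈ 0.982.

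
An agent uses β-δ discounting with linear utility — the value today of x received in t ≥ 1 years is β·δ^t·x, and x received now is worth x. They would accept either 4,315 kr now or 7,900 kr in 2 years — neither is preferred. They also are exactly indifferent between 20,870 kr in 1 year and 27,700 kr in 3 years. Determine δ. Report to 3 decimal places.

From the later pair, β·δ^1·20870 = β·δ^3·27700; dividing through, δ^2 = 20870/27700 = 0.75343, so δ = 0.86800.

δ ≈ 0.868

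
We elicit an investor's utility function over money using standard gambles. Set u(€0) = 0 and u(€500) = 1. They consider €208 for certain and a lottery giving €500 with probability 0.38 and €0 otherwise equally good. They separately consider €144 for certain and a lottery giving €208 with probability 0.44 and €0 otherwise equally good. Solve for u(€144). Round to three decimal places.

0.167

From the first indifference, u(€208) = 0.38·u(€500) + 0.62·u(€0) = 0.38·1 + 0.62·0 = 0.38.
Then u(€144) = 0.44·u(€208) + 0.56·u(€0) = 0.44·0.38 + 0.56·0.00 = 0.1672.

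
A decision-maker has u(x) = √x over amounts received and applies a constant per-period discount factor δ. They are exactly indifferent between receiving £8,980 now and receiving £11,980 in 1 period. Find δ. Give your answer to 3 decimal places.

δ ≈ 0.866

Indifference means u(8980) = δ · u(11980), so δ = u(8980)/u(11980).
With u(x) = √x: δ = √8980/√11980 = √(8980/11980) = 0.86578.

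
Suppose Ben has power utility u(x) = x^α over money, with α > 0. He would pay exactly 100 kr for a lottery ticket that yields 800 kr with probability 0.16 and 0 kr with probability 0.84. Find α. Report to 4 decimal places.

α ≈ 0.8813

The lottery's expected utility is 0.16·u(800) + 0.84·u(0) = 0.16·800^α (since u(0) = 0 for α > 0).
Indifference: 100^α = 0.16·800^α, so (100/800)^α = 0.16.
Taking logs: α·ln(100/800) = ln(0.16), so α = -1.8325815 / -2.0794415 ≈ 0.8813.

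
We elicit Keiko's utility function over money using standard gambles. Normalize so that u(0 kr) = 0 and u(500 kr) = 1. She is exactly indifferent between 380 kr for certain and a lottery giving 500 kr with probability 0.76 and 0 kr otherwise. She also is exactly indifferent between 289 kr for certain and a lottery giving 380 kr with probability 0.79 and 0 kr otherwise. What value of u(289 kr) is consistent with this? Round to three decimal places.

First, u(380 kr) = 0.76·u(500 kr) + 0.24·u(0 kr) = 0.76.
Chaining: u(289 kr) = 0.79·0.76 + 0.21·0.00 = 0.6004.

0.600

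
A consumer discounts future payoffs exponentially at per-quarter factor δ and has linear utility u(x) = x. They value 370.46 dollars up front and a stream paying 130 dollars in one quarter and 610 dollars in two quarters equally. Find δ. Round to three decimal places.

Equating present values: 370.46 = 130δ + 610δ².
So 610δ² + 130δ − 370.46 = 0.
δ = (−130 + √(130² + 4·610·370.46)) / (2·610) = (−130 + √920822.40) / 1220 ≈ 0.680.

δ ≈ 0.680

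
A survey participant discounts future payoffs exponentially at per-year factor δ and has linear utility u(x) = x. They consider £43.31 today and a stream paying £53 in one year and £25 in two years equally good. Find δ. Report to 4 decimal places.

Present value of the stream is 53·δ + 25·δ². Indifference gives 53δ + 25δ² = 43.31.
Rearranged: 25δ² + 53δ − 43.31 = 0.
δ = (−53 + √(53² + 4·25·43.31)) / (2·25) = (−53 + √7140.00) / 50 ≈ 0.6300.

δ ≈ 0.6300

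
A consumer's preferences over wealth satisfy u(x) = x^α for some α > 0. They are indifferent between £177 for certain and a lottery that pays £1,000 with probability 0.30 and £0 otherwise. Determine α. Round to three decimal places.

α ≈ 0.695

EU(lottery) = 0.30·1000^α + 0.70·0 = 0.30·1000^α.
Setting u(177) equal to that: 177^α = 0.30·1000^α ⇒ (177/1000)^α = 0.30.
Taking logs: α·ln(177/1000) = ln(0.30), so α = -1.203973 / -1.731606 ≈ 0.695.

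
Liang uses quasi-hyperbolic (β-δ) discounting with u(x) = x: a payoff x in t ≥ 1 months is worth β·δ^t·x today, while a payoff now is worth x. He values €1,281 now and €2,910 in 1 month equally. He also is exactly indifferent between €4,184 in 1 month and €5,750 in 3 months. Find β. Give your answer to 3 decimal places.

β ≈ 0.516

From the later pair, β·δ^1·4184 = β·δ^3·5750; dividing through, δ^2 = 4184/5750 = 0.72765, so δ = 0.85303.
Substituting δ into 1281 = β·δ·2910: β = 1281/(2482.304) ≈ 0.516.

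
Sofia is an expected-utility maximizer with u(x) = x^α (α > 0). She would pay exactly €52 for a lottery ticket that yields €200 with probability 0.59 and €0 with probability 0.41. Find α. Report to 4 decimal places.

Since u(0) = 0, the lottery's EU is 0.59·200^α.
Equating: 52^α = 0.59·200^α, i.e. 0.2600^α = 0.59.
α = ln(0.59) / ln(52/200) = -0.5276327/-1.3470736 ≈ 0.3917.

α ≈ 0.3917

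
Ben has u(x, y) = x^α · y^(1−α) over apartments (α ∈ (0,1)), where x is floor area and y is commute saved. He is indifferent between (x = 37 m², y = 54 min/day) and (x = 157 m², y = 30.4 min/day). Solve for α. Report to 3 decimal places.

Set the two utilities equal: 37^α·54^(1−α) = 157^α·30.4^(1−α).
Rearrange to (37/157)^α = (30.4/54)^(1−α) and take logs: α·-1.445328 = (1−α)·-0.574541.
So α/(1−α) = (-0.574541)/(-1.445328) = 0.397516, and α = 0.397516/1.397516 ≈ 0.284.

α ≈ 0.284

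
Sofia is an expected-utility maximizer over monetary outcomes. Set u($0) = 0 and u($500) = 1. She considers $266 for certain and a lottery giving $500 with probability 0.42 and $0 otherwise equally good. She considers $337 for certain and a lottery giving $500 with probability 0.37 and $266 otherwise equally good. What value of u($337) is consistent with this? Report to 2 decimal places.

The first gamble pins u($266): it must equal 0.42·1 + 0.58·0 = 0.42.
The second indifference gives u($337) = 0.37·u($500) + 0.63·u($266) = 0.37·1.00 + 0.63·0.42 = 0.6346.

0.63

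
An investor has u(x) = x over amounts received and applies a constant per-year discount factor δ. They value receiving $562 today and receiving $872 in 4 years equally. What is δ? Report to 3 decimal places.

δ ≈ 0.896

Equating discounted utilities: u(562) = δ^4·u(872) ⇒ δ^4 = u(562)/u(872).
With u(x) = x: δ^4 = 562/872 = 0.64450.
Taking the 4th root: δ = 0.64450^(1/4) ≈ 0.896.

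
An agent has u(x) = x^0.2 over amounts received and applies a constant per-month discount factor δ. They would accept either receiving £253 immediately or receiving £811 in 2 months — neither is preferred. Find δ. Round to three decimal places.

Equating discounted utilities: u(253) = δ^2·u(811) ⇒ δ^2 = u(253)/u(811).
With u(x) = x^0.2: δ^2 = 253^0.2/811^0.2 = (253/811)^0.2 = 0.79217.
So δ = 0.79217^(1/2) ≈ 0.890.

δ ≈ 0.890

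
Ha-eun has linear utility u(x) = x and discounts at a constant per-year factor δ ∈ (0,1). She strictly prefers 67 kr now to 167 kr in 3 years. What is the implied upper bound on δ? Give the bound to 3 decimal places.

δ < 0.738

Under u(x) = x this choice says 67 > δ^3·167.
Hence δ^3 < 67/167 = 0.40120, and x ↦ x^(1/3) is increasing on (0,∞).
δ < (67/167)^(1/3) ≈ 0.738.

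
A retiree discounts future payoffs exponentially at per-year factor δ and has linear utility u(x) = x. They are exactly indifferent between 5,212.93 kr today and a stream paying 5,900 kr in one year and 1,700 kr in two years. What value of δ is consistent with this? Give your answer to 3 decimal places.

Present value of the stream is 5900·δ + 1700·δ². Indifference gives 5900δ + 1700δ² = 5212.93.
So 1700δ² + 5900δ − 5212.93 = 0.
By the quadratic formula (taking the positive root), δ = (−5900 + √70257924.00) / 3400 ≈ 0.730.

δ ≈ 0.730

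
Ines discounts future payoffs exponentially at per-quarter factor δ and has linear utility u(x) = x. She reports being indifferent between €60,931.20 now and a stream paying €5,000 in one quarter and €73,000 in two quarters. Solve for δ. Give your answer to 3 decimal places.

Equating present values: 60931.20 = 5000δ + 73000δ².
Rearranged: 73000δ² + 5000δ − 60931.20 = 0.
δ = (−5000 + √(5000² + 4·73000·60931.20)) / (2·73000) = (−5000 + √17816910400.00) / 146000 ≈ 0.880.

δ ≈ 0.880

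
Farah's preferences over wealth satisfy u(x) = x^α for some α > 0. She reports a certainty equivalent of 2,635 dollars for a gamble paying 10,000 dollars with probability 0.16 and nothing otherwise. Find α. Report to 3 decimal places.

α ≈ 1.374

EU(lottery) = 0.16·10000^α + 0.84·0 = 0.16·10000^α.
Setting u(2635) equal to that: 2635^α = 0.16·10000^α ⇒ (2635/10000)^α = 0.16.
Taking logs: α·ln(2635/10000) = ln(0.16), so α = -1.832581 / -1.333702 ≈ 1.374.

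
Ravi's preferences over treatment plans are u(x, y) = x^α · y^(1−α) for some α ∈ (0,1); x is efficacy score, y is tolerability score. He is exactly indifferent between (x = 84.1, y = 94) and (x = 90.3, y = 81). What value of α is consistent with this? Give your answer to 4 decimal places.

Set the two utilities equal: 84.1^α·94^(1−α) = 90.3^α·81^(1−α).
Rearrange to (84.1/90.3)^α = (81/94)^(1−α) and take logs: α·-0.0711309 = (1−α)·-0.1488456.
Thus α·(-0.2199765) = -0.1488456, so α = -0.1488456/-0.2199765 ≈ 0.6766.

α ≈ 0.6766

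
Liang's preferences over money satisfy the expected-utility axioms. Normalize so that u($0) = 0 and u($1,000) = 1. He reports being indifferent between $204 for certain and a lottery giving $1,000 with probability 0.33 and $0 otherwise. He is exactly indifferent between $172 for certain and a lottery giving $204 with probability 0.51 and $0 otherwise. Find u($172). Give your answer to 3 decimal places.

0.168

The first gamble pins u($204): it must equal 0.33·1 + 0.67·0 = 0.33.
Then u($172) = 0.51·u($204) + 0.49·u($0) = 0.51·0.33 + 0.49·0.00 = 0.1683.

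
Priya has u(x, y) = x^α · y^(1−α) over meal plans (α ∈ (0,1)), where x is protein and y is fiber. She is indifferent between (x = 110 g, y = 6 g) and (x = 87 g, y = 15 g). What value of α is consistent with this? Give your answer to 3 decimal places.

Set the two utilities equal: 110^α·6^(1−α) = 87^α·15^(1−α).
(110/87)^α = (15/6)^(1−α); take logs: α·ln(110/87) = (1−α)·ln(15/6), i.e. α·0.234572 = (1−α)·0.916291.
Thus α·(1.150863) = 0.916291, so α = 0.916291/1.150863 ≈ 0.796.

α ≈ 0.796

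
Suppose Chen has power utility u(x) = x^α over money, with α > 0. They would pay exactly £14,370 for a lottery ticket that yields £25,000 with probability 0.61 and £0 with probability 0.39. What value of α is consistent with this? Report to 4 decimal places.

α ≈ 0.8927

Since u(0) = 0, the lottery's EU is 0.61·25000^α.
Equating: 14370^α = 0.61·25000^α, i.e. 0.5748^α = 0.61.
α = ln(0.61) / ln(14370/25000) = -0.4942963/-0.5537331 ≈ 0.8927.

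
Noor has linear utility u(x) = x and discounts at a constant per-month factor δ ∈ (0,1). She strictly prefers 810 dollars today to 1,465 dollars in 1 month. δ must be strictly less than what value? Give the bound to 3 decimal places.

δ < 0.553

The preference means 810 > δ·1465.
So δ < 810/1465 = 0.55290.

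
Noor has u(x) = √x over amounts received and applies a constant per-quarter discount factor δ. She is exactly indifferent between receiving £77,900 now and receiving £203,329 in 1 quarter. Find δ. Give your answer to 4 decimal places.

δ ≈ 0.6190

Indifference means u(77900) = δ · u(203329), so δ = u(77900)/u(203329).
Since u(x) = √x, δ = √(77900/203329) = 0.61897.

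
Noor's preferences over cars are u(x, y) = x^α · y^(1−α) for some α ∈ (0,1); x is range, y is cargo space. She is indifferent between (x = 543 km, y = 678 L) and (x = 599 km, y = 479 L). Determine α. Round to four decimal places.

Set the two utilities equal: 543^α·678^(1−α) = 599^α·479^(1−α).
Taking logs: α·ln 543 + (1−α)·ln 678 = α·ln 599 + (1−α)·ln 479, i.e. α·-0.0981523 = (1−α)·-0.3474467.
With A = -0.0981523 and B = -0.3474467: α·A = (1−α)·B, so α = B/(A+B) = -0.3474467/-0.4455990 ≈ 0.7797.

α ≈ 0.7797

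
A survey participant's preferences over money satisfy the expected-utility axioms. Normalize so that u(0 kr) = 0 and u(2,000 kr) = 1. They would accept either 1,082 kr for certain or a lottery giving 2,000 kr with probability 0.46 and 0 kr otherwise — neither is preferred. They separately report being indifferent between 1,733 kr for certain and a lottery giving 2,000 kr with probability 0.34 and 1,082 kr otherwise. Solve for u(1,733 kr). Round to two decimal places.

0.64

The first gamble pins u(1,082 kr): it must equal 0.46·1 + 0.54·0 = 0.46.
Then u(1,733 kr) = 0.34·u(2,000 kr) + 0.66·u(1,082 kr) = 0.34·1.00 + 0.66·0.46 = 0.6436.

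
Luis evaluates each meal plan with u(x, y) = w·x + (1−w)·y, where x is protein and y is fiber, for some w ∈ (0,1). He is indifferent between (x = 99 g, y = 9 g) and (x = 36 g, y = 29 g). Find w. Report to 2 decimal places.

Indifference: w·99 + (1−w)·9 = w·36 + (1−w)·29.
w·(99−36) = (1−w)·(29−9), i.e. w·63 = (1−w)·20.
The marginal rate of substitution is 20/63, so w = 20/(63+20) = 0.24.

w = 0.24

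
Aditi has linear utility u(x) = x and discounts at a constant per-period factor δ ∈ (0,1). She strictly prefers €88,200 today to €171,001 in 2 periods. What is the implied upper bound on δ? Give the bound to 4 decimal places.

δ < 0.7182

Under u(x) = x this choice says 88200 > δ^2·171001.
So δ^2 < 88200/171001 = 0.51579; taking the square root of both positive sides preserves the inequality.
δ < 0.51579^(1/2) = 0.7182.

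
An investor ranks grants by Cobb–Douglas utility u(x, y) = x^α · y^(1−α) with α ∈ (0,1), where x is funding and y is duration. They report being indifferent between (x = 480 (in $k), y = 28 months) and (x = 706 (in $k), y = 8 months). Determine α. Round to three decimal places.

α ≈ 0.765

Indifference: 480^α · 28^(1−α) = 706^α · 8^(1−α).
Taking logs: α·ln 480 + (1−α)·ln 28 = α·ln 706 + (1−α)·ln 8, i.e. α·-0.385829 = (1−α)·-1.252763.
With A = -0.385829 and B = -1.252763: α·A = (1−α)·B, so α = B/(A+B) = -1.252763/-1.638592 ≈ 0.765.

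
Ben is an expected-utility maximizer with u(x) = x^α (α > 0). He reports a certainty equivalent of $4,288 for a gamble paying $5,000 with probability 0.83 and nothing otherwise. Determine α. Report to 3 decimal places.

EU(lottery) = 0.83·5000^α + 0.17·0 = 0.83·5000^α.
Equating: 4288^α = 0.83·5000^α, i.e. 0.8576^α = 0.83.
α = ln(0.83) / ln(4288/5000) = -0.186330/-0.153617 ≈ 1.213.

α ≈ 1.213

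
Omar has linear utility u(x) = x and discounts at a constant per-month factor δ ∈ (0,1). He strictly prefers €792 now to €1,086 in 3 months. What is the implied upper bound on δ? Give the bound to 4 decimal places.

δ < 0.9001

Comparing present values: 792 > δ^3·1086.
Dividing by 1086: δ^3 < 0.72928. Both sides are positive, so the cube root keeps the direction.
δ < (792/1086)^(1/3) ≈ 0.9001.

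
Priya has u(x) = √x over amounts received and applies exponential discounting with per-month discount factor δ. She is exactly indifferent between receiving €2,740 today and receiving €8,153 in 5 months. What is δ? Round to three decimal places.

Equating discounted utilities: u(2740) = δ^5·u(8153) ⇒ δ^5 = u(2740)/u(8153).
Since u(x) = √x, δ^5 = √(2740/8153) = 0.57972.
Taking the 5th root: δ = 0.57972^(1/5) ≈ 0.897.

δ ≈ 0.897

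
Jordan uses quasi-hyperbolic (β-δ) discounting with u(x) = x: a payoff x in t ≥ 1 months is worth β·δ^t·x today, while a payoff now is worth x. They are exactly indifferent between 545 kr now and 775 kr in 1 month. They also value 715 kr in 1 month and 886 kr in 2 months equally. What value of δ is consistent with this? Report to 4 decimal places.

From the later pair, β·δ^1·715 = β·δ^2·886; dividing through, δ = 715/886 = 0.80700.

δ ≈ 0.8070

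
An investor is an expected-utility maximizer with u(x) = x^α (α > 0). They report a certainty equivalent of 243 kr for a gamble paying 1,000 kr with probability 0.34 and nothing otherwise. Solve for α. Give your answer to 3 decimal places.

Since u(0) = 0, the lottery's EU is 0.34·1000^α.
Setting u(243) equal to that: 243^α = 0.34·1000^α ⇒ (243/1000)^α = 0.34.
Take logs: α = ln 0.34 / ln(243/1000) ≈ 0.76257.

α ≈ 0.763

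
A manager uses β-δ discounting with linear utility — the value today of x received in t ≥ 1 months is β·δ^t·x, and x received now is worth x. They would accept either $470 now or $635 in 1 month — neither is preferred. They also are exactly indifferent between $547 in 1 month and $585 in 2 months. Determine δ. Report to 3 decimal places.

The second indifference involves only future payoffs, so β cancels: β·δ^1·547 = β·δ^2·585, giving δ = 547/585 = 0.93504.

δ ≈ 0.935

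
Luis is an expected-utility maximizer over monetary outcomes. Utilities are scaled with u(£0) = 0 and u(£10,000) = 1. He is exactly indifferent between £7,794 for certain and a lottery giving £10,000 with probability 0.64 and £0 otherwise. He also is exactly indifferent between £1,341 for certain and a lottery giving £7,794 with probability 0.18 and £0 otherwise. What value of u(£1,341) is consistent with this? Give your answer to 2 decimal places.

From the first indifference, u(£7,794) = 0.64·u(£10,000) + 0.36·u(£0) = 0.64·1 + 0.36·0 = 0.64.
Then u(£1,341) = 0.18·u(£7,794) + 0.82·u(£0) = 0.18·0.64 + 0.82·0.00 = 0.1152.

0.12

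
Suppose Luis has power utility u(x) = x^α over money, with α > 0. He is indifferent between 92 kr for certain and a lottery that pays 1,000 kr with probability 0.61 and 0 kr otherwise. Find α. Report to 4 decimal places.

α ≈ 0.2072

The lottery's expected utility is 0.61·u(1000) + 0.39·u(0) = 0.61·1000^α (since u(0) = 0 for α > 0).
Equating: 92^α = 0.61·1000^α, i.e. 0.0920^α = 0.61.
α = ln(0.61) / ln(92/1000) = -0.4942963/-2.3859667 ≈ 0.2072.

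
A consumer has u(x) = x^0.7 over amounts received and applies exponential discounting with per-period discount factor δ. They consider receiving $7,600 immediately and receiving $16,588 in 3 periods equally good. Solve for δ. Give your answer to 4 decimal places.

Equating discounted utilities: u(7600) = δ^3·u(16588) ⇒ δ^3 = u(7600)/u(16588).
With u(x) = x^0.7: δ^3 = 7600^0.7/16588^0.7 = (7600/16588)^0.7 = 0.57905.
Hence δ = (0.57905)^(1/3) = 0.833498.

δ ≈ 0.8335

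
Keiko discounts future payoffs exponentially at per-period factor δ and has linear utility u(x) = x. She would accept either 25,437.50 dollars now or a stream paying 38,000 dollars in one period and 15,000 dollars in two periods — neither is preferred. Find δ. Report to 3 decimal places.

Equating present values: 25437.50 = 38000δ + 15000δ².
That is, 15000δ² + 38000δ − 25437.50 = 0, a quadratic in δ.
The positive root is δ = [−38000 + √(38000² + 4·15000·25437.50)] / (2·15000) = (−38000 + 54500.000)/30000 ≈ 0.550.

δ ≈ 0.550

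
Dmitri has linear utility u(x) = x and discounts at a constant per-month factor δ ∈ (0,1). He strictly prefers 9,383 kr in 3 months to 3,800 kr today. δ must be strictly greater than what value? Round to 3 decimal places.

Comparing present values: 3800 < δ^3·9383.
So δ^3 > 3800/9383 = 0.40499; taking the cube root of both positive sides preserves the inequality.
δ > (3800/9383)^(1/3) ≈ 0.740.

δ > 0.740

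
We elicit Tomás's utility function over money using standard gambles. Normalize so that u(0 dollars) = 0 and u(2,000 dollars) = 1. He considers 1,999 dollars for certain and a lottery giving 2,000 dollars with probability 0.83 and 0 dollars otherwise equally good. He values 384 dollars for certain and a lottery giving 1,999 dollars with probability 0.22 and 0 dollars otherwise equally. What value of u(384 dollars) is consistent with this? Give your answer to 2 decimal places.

First, u(1,999 dollars) = 0.83·u(2,000 dollars) + 0.17·u(0 dollars) = 0.83.
Then u(384 dollars) = 0.22·u(1,999 dollars) + 0.78·u(0 dollars) = 0.22·0.83 + 0.78·0.00 = 0.1826.

0.18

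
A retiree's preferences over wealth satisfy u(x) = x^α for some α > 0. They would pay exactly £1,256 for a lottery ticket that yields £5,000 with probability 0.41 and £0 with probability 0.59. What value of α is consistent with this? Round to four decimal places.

α ≈ 0.6454

Since u(0) = 0, the lottery's EU is 0.41·5000^α.
Equating: 1256^α = 0.41·5000^α, i.e. 0.2512^α = 0.41.
Take logs: α = ln 0.41 / ln(1256/5000) ≈ 0.645381.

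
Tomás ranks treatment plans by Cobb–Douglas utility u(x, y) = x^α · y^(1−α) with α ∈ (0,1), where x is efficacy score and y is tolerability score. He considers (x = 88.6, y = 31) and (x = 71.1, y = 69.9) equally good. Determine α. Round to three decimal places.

α ≈ 0.787

The Cobb–Douglas utilities coincide, so 88.6^α·31^(1−α) = 71.1^α·69.9^(1−α).
Rearrange to (88.6/71.1)^α = (69.9/31)^(1−α) and take logs: α·0.220045 = (1−α)·0.813078.
Thus α·(1.033123) = 0.813078, so α = 0.813078/1.033123 ≈ 0.787.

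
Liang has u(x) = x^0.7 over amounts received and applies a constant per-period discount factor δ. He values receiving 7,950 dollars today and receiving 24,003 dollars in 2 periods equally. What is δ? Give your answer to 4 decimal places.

δ ≈ 0.6793

Equating discounted utilities: u(7950) = δ^2·u(24003) ⇒ δ^2 = u(7950)/u(24003).
With u(x) = x^0.7: δ^2 = 7950^0.7/24003^0.7 = (7950/24003)^0.7 = 0.46139.
So δ = 0.46139^(1/2) ≈ 0.6793.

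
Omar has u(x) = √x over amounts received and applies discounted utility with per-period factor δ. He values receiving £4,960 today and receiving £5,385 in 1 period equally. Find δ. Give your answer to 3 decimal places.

δ ≈ 0.960

The payoff in 1 period is discounted by δ, so u(4960) = δ·u(5385) and δ = u(4960)/u(5385).
Since u(x) = √x, δ = √(4960/5385) = 0.95973.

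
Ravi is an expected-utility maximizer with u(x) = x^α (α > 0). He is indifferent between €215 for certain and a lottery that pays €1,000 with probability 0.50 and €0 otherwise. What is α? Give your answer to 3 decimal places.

EU(lottery) = 0.50·1000^α + 0.50·0 = 0.50·1000^α.
Indifference: 215^α = 0.50·1000^α, so (215/1000)^α = 0.50.
Take logs: α = ln 0.50 / ln(215/1000) ≈ 0.45094.

α ≈ 0.451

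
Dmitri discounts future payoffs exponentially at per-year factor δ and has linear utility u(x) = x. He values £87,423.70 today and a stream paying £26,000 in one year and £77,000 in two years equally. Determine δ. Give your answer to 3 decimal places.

δ ≈ 0.910

Equating present values: 87423.70 = 26000δ + 77000δ².
That is, 77000δ² + 26000δ − 87423.70 = 0, a quadratic in δ.
The positive root is δ = [−26000 + √(26000² + 4·77000·87423.70)] / (2·77000) = (−26000 + 166140.000)/154000 ≈ 0.910.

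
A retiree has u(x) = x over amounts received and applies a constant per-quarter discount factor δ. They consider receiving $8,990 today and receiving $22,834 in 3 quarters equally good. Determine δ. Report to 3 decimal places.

Equating discounted utilities: u(8990) = δ^3·u(22834) ⇒ δ^3 = u(8990)/u(22834).
With u(x) = x: δ^3 = 8990/22834 = 0.39371.
Hence δ = (0.39371)^(1/3) = 0.73292.

δ ≈ 0.733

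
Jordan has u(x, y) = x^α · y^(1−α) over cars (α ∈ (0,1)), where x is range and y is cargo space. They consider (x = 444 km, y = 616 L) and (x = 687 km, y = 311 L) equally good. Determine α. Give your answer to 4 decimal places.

Set the two utilities equal: 444^α·616^(1−α) = 687^α·311^(1−α).
Rearrange to (444/687)^α = (311/616)^(1−α) and take logs: α·-0.4365097 = (1−α)·-0.6834541.
Thus α·(-1.1199638) = -0.6834541, so α = -0.6834541/-1.1199638 ≈ 0.6102.

α ≈ 0.6102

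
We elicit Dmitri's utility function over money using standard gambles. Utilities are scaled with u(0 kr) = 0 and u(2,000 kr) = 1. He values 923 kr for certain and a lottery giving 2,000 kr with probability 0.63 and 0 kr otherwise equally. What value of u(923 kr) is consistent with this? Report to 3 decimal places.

The indifference gives u(923 kr) = 0.63·u(2,000 kr) + 0.37·u(0 kr) = 0.63·1 + 0.37·0 = 0.63.

0.630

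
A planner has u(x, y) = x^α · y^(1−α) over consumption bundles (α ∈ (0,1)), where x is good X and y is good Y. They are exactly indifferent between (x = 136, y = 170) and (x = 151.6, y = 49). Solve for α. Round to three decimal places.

The Cobb–Douglas utilities coincide, so 136^α·170^(1−α) = 151.6^α·49^(1−α).
(136/151.6)^α = (49/170)^(1−α); take logs: α·ln(136/151.6) = (1−α)·ln(49/170), i.e. α·-0.108591 = (1−α)·-1.243978.
So α/(1−α) = (-1.243978)/(-0.108591) = 11.455627, and α = 11.455627/12.455627 ≈ 0.920.

α ≈ 0.920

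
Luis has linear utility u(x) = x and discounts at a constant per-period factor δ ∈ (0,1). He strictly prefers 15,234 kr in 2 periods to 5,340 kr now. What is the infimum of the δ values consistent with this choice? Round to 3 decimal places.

Comparing present values: 5340 < δ^2·15234.
Dividing by 15234: δ^2 > 0.35053. Both sides are positive, so the square root keeps the direction.
δ > 0.35053^(1/2) = 0.592.

δ > 0.592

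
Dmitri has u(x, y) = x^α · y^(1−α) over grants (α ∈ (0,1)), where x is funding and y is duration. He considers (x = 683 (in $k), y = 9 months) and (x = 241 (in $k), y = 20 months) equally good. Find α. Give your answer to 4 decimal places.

Indifference: 683^α · 9^(1−α) = 241^α · 20^(1−α).
Taking logs: α·ln 683 + (1−α)·ln 9 = α·ln 241 + (1−α)·ln 20, i.e. α·1.0416979 = (1−α)·0.7985077.
With A = 1.0416979 and B = 0.7985077: α·A = (1−α)·B, so α = B/(A+B) = 0.7985077/1.8402056 ≈ 0.4339.

α ≈ 0.4339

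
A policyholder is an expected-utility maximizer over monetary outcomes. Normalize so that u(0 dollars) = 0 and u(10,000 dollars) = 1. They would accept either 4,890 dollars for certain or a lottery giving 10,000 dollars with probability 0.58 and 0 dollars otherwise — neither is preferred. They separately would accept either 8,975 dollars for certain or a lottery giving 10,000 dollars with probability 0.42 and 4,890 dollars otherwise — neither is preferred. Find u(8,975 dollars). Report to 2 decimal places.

0.76

First, u(4,890 dollars) = 0.58·u(10,000 dollars) + 0.42·u(0 dollars) = 0.58.
The second indifference gives u(8,975 dollars) = 0.42·u(10,000 dollars) + 0.58·u(4,890 dollars) = 0.42·1.00 + 0.58·0.58 = 0.7564.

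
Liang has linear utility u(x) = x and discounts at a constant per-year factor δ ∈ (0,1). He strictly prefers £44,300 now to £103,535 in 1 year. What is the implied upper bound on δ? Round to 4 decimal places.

The preference means 44300 > δ·103535.
So δ < 44300/103535 = 0.42787.

δ < 0.4279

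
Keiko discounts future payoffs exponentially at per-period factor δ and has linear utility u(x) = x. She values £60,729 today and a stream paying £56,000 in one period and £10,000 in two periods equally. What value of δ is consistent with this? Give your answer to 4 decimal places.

δ ≈ 0.9300

Equating present values: 60729 = 56000δ + 10000δ².
Rearranged: 10000δ² + 56000δ − 60729 = 0.
The positive root is δ = [−56000 + √(56000² + 4·10000·60729)] / (2·10000) = (−56000 + 74600.000)/20000 ≈ 0.9300.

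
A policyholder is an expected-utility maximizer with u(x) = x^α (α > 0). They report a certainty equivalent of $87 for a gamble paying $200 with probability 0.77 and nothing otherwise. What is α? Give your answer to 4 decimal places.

α ≈ 0.3140

The lottery's expected utility is 0.77·u(200) + 0.23·u(0) = 0.77·200^α (since u(0) = 0 for α > 0).
Indifference: 87^α = 0.77·200^α, so (87/200)^α = 0.77.
α = ln(0.77) / ln(87/200) = -0.2613648/-0.8324092 ≈ 0.3140.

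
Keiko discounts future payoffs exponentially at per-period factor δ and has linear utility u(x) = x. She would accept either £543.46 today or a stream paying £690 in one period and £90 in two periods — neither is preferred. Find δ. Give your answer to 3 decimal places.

δ ≈ 0.720

The stream is worth 690δ + 90δ² today, so 690δ + 90δ² = 543.46.
So 90δ² + 690δ − 543.46 = 0.
δ = (−690 + √(690² + 4·90·543.46)) / (2·90) = (−690 + √671745.60) / 180 ≈ 0.720.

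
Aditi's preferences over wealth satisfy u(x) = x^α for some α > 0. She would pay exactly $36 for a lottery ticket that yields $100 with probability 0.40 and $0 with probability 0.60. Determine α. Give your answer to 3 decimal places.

Since u(0) = 0, the lottery's EU is 0.40·100^α.
Indifference: 36^α = 0.40·100^α, so (36/100)^α = 0.40.
α = ln(0.40) / ln(36/100) = -0.916291/-1.021651 ≈ 0.897.

α ≈ 0.897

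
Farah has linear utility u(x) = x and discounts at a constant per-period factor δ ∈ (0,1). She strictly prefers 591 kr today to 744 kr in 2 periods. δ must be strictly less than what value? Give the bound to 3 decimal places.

δ < 0.891

Comparing present values: 591 > δ^2·744.
So δ^2 < 591/744 = 0.79435; taking the square root of both positive sides preserves the inequality.
δ < (591/744)^(1/2) ≈ 0.891.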